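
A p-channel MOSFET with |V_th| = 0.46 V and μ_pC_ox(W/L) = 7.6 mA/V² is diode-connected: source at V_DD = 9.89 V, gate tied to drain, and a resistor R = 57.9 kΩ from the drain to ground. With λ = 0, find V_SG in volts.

V_SG = 0.665 V

With gate tied to drain, V_SG = V_SD ≥ V_SG − |V_th|, so the device is in saturation.
KCL at the drain: ½ k_p (V_SG − |V_th|)² = (V_DD − V_SG)/R.
Let x = V_SG − 0.46. Then 220 x² + x − 9.43 = 0, giving x = 0.205 V (positive root), so V_SG = 0.665 V.
I_D = (V_DD − V_SG)/R = (9.89 − 0.665) / 57.9 = 0.159 mA.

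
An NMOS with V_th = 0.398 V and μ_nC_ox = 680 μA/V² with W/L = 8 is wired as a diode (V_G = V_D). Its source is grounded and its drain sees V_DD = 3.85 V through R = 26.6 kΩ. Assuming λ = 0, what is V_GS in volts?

With gate tied to drain, V_GS = V_DS ≥ V_GS − V_th, so the device is in saturation.
k_n = μ_nC_ox · (W/L) = 5.44 mA/V².
KCL at the drain: ½ k_n (V_GS − V_th)² = (V_DD − V_GS)/R.
Let x = V_GS − 0.398. Then 72.4 x² + x − 3.452 = 0, giving x = 0.212 V (positive root), so V_GS = 0.61 V.
I_D = (V_DD − V_GS)/R = (3.85 − 0.61) / 26.6 = 0.122 mA.

V_GS = 0.610 V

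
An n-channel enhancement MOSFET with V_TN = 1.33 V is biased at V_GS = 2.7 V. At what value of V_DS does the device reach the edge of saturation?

The boundary between triode and saturation is V_DS = V_GS − V_TN = V_ov.
V_ov = 2.7 − 1.33 = 1.37 V.

V_DS,sat = 1.37 V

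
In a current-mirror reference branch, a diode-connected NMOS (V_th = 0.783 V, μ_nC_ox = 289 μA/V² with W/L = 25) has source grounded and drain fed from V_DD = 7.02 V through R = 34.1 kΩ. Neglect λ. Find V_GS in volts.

With gate tied to drain, V_GS = V_DS ≥ V_GS − V_th, so the device is in saturation.
k_n = μ_nC_ox · (W/L) = 7.225 mA/V².
KCL at the drain: ½ k_n (V_GS − V_th)² = (V_DD − V_GS)/R.
Let x = V_GS − 0.783. Then 123 x² + x − 6.237 = 0, giving x = 0.221 V (positive root), so V_GS = 1 V.
I_D = (V_DD − V_GS)/R = (7.02 − 1) / 34.1 = 0.176 mA.

V_GS = 1.00 V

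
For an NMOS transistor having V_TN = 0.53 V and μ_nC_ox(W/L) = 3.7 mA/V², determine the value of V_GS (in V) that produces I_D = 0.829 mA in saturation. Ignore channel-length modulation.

V_GS = 1.20 V

In saturation I_D = ½ k_n (V_GS − V_TN)², so V_GS − V_TN = √(2 I_D / k_n) = √(2 × 0.829 / 3.7) = 0.669 V.
V_GS = 0.53 + 0.669 = 1.2 V.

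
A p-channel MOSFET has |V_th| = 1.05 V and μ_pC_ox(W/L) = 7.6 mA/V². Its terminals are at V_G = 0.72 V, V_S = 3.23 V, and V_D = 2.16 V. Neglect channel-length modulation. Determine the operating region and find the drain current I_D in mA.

Triode; I_D = 7.52 mA

V_SG = V_S − V_G = 3.23 − 0.72 = 2.51 V; V_SD = V_S − V_D = 3.23 − 2.16 = 1.07 V.
V_ov = V_SG − |V_th| = 2.51 − 1.05 = 1.46 V.
Since V_SD = 1.07 V < V_ov = 1.46 V, the device is in the triode region.
I_D = k_p [V_ov · V_SD − ½ V_SD²] = 7.6 × [1.46 × 1.07 − 0.5 × 1.07²] = 7.52 mA.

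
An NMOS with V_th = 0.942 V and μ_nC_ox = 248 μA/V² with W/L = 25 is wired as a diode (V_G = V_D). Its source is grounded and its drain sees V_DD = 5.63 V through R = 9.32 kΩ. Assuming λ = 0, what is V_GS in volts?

With gate tied to drain, V_GS = V_DS ≥ V_GS − V_th, so the device is in saturation.
k_n = μ_nC_ox · (W/L) = 6.2 mA/V².
KCL at the drain: ½ k_n (V_GS − V_th)² = (V_DD − V_GS)/R.
Let x = V_GS − 0.942. Then 28.9 x² + x − 4.688 = 0, giving x = 0.386 V (positive root), so V_GS = 1.33 V.
I_D = (V_DD − V_GS)/R = (5.63 − 1.33) / 9.32 = 0.462 mA.

V_GS = 1.33 V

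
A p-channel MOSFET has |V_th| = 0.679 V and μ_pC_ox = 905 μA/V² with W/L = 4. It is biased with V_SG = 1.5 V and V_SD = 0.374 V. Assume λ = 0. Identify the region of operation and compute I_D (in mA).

Triode; I_D = 0.858 mA

k_p = μ_pC_ox · (W/L) = 3.62 mA/V².
V_ov = V_SG − |V_th| = 1.5 − 0.679 = 0.821 V.
Since V_SD = 0.374 V < V_ov = 0.821 V, the device is in the triode region.
I_D = k_p [V_ov · V_SD − ½ V_SD²] = 3.62 × [0.821 × 0.374 − 0.5 × 0.374²] = 0.858 mA.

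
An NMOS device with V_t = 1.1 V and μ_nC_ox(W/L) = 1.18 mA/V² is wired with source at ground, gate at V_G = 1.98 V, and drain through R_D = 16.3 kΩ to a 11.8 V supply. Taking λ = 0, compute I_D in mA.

V_GS = V_G = 1.98 V, so V_ov = 1.98 − 1.1 = 0.88 V.
Assume saturation: I_D = ½ k_n V_ov² = 0.5 × 1.18 × 0.88² = 0.457 mA, giving V_DS = V_DD − I_D R_D = 11.8 − 0.457 × 16.3 = 4.35 V.
V_DS = 4.35 V ≥ V_ov = 0.88 V, confirming saturation.

I_D = 0.457 mA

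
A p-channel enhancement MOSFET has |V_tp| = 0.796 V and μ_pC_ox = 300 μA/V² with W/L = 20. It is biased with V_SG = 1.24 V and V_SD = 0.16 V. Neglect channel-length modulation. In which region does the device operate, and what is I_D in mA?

Triode; I_D = 0.349 mA

k_p = μ_pC_ox · (W/L) = 6 mA/V².
V_ov = V_SG − |V_tp| = 1.24 − 0.796 = 0.444 V.
Since V_SD = 0.16 V < V_ov = 0.444 V, the device is in the triode region.
I_D = k_p [V_ov · V_SD − ½ V_SD²] = 6 × [0.444 × 0.16 − 0.5 × 0.16²] = 0.349 mA.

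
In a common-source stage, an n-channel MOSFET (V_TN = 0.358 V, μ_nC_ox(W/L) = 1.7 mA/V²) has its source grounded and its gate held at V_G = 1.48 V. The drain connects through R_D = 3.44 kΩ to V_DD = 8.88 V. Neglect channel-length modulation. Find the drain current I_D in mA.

V_GS = V_G = 1.48 V, so V_ov = 1.48 − 0.358 = 1.12 V.
Assume saturation: I_D = ½ k_n V_ov² = 0.5 × 1.7 × 1.12² = 1.07 mA, giving V_DS = V_DD − I_D R_D = 8.88 − 1.07 × 3.44 = 5.2 V.
V_DS = 5.2 V ≥ V_ov = 1.12 V, confirming saturation.

I_D = 1.07 mA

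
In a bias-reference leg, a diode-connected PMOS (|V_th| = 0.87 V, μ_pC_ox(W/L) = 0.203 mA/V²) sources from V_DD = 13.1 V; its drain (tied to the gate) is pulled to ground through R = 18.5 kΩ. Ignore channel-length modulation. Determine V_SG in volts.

V_SG = 3.17 V

With gate tied to drain, V_SG = V_SD ≥ V_SG − |V_th|, so the device is in saturation.
KCL at the drain: ½ k_p (V_SG − |V_th|)² = (V_DD − V_SG)/R.
Let x = V_SG − 0.87. Then 1.88 x² + x − 12.23 = 0, giving x = 2.3 V (positive root), so V_SG = 3.17 V.
I_D = (V_DD − V_SG)/R = (13.1 − 3.17) / 18.5 = 0.537 mA.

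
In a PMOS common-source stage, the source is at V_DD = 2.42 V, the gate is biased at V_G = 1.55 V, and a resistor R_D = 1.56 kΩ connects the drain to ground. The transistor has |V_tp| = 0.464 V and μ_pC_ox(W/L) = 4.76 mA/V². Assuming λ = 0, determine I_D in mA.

V_SG = V_DD − V_G = 2.42 − 1.55 = 0.87 V, so V_ov = 0.87 − 0.464 = 0.406 V.
Assume saturation: I_D = ½ k_p V_ov² = 0.5 × 4.76 × 0.406² = 0.392 mA, giving V_SD = V_DD − I_D R_D = 2.42 − 0.392 × 1.56 = 1.81 V.
V_SD = 1.81 V ≥ V_ov = 0.406 V, confirming saturation.

I_D = 0.392 mA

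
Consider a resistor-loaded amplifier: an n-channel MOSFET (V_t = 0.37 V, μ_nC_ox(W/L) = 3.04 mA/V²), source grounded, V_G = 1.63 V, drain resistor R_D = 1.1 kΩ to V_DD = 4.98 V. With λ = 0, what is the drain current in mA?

V_GS = V_G = 1.63 V, so V_ov = 1.63 − 0.37 = 1.26 V.
Assume saturation: I_D = ½ k_n V_ov² = 0.5 × 3.04 × 1.26² = 2.41 mA, giving V_DS = V_DD − I_D R_D = 4.98 − 2.41 × 1.1 = 2.33 V.
V_DS = 2.33 V ≥ V_ov = 1.26 V, confirming saturation.

I_D = 2.41 mA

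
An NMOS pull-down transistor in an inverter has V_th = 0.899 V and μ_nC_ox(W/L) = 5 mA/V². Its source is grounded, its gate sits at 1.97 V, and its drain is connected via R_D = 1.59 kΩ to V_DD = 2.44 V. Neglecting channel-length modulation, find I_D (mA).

V_GS = V_G = 1.97 V, so V_ov = 1.97 − 0.899 = 1.07 V.
Assume saturation: I_D = ½ k_n V_ov² = 0.5 × 5 × 1.07² = 2.87 mA, giving V_DS = V_DD − I_D R_D = 2.44 − 2.87 × 1.59 = -2.12 V.
But -2.12 V < V_ov = 1.07 V, so the device is actually in triode.
In triode I_D = k_n[V_ov V_DS − ½ V_DS²] and I_D = (V_DD − V_DS)/R_D. Equating: 3.98 V_DS² − 9.514 V_DS + 2.44 = 0, giving V_DS = 0.292 V (the root below V_ov).
I_D = (2.44 − 0.292) / 1.59 = 1.35 mA.

I_D = 1.35 mA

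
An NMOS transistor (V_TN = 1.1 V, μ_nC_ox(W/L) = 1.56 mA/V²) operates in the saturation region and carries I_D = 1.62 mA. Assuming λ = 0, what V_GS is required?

V_GS = 2.54 V

In saturation I_D = ½ k_n (V_GS − V_TN)², so V_GS − V_TN = √(2 I_D / k_n) = √(2 × 1.62 / 1.56) = 1.44 V.
V_GS = 1.1 + 1.44 = 2.54 V.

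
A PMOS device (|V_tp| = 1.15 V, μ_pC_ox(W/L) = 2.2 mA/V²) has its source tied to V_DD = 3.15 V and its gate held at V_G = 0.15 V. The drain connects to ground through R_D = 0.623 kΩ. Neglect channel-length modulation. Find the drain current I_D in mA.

I_D = 3.22 mA

V_SG = V_DD − V_G = 3.15 − 0.15 = 3 V, so V_ov = 3 − 1.15 = 1.85 V.
Assume saturation: I_D = ½ k_p V_ov² = 0.5 × 2.2 × 1.85² = 3.76 mA, giving V_SD = V_DD − I_D R_D = 3.15 − 3.76 × 0.623 = 0.805 V.
But 0.805 V < V_ov = 1.85 V, so the device is actually in triode.
In triode I_D = k_p[V_ov V_SD − ½ V_SD²] and I_D = (V_DD − V_SD)/R_D. Equating: 0.685 V_SD² − 3.536 V_SD + 3.15 = 0, giving V_SD = 1.15 V (the root below V_ov).
I_D = (3.15 − 1.15) / 0.623 = 3.22 mA.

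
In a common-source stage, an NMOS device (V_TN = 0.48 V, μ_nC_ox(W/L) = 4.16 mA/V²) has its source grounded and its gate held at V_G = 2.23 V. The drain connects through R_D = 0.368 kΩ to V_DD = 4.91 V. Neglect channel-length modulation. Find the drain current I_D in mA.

V_GS = V_G = 2.23 V, so V_ov = 2.23 − 0.48 = 1.75 V.
Assume saturation: I_D = ½ k_n V_ov² = 0.5 × 4.16 × 1.75² = 6.37 mA, giving V_DS = V_DD − I_D R_D = 4.91 − 6.37 × 0.368 = 2.57 V.
V_DS = 2.57 V ≥ V_ov = 1.75 V, confirming saturation.

I_D = 6.37 mA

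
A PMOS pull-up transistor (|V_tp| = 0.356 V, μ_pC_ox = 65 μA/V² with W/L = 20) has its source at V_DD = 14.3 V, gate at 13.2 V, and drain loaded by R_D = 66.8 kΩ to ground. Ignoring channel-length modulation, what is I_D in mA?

I_D = 0.210 mA

V_SG = V_DD − V_G = 14.3 − 13.2 = 1.1 V, so V_ov = 1.1 − 0.356 = 0.744 V.
k_p = μ_pC_ox · (W/L) = 1.3 mA/V².
Assume saturation: I_D = ½ k_p V_ov² = 0.5 × 1.3 × 0.744² = 0.36 mA, giving V_SD = V_DD − I_D R_D = 14.3 − 0.36 × 66.8 = -9.73 V.
But -9.73 V < V_ov = 0.744 V, so the device is actually in triode.
In triode I_D = k_p[V_ov V_SD − ½ V_SD²] and I_D = (V_DD − V_SD)/R_D. Equating: 43.4 V_SD² − 65.61 V_SD + 14.3 = 0, giving V_SD = 0.264 V (the root below V_ov).
I_D = (14.3 − 0.264) / 66.8 = 0.21 mA.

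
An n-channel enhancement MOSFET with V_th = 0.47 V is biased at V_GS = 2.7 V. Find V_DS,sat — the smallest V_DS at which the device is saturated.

V_DS,sat = 2.23 V

The boundary between triode and saturation is V_DS = V_GS − V_th = V_ov.
V_ov = 2.7 − 0.47 = 2.23 V.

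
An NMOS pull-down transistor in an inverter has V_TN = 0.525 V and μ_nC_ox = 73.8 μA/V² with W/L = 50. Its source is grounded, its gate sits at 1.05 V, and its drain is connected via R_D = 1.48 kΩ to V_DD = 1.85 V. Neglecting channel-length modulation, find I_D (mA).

V_GS = V_G = 1.05 V, so V_ov = 1.05 − 0.525 = 0.525 V.
k_n = μ_nC_ox · (W/L) = 3.69 mA/V².
Assume saturation: I_D = ½ k_n V_ov² = 0.5 × 3.69 × 0.525² = 0.509 mA, giving V_DS = V_DD − I_D R_D = 1.85 − 0.509 × 1.48 = 1.1 V.
V_DS = 1.1 V ≥ V_ov = 0.525 V, confirming saturation.

I_D = 0.509 mA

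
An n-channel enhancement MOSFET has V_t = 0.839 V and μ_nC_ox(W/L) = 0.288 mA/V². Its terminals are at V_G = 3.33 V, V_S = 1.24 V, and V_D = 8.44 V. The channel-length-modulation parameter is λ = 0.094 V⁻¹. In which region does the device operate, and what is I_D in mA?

Saturation; I_D = 0.378 mA

V_GS = V_G − V_S = 3.33 − 1.24 = 2.09 V; V_DS = V_D − V_S = 8.44 − 1.24 = 7.2 V.
V_ov = V_GS − V_t = 2.09 − 0.839 = 1.25 V.
Since V_DS = 7.2 V ≥ V_ov = 1.25 V, the device is in saturation.
I_D = ½ k_n V_ov² (1 + λ V_DS) = 0.5 × 0.288 × 1.25² × (1 + 0.094 × 7.2) = 0.378 mA.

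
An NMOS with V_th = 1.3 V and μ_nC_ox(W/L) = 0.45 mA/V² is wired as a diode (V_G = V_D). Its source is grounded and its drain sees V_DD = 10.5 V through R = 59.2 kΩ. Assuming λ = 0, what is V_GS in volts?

With gate tied to drain, V_GS = V_DS ≥ V_GS − V_th, so the device is in saturation.
KCL at the drain: ½ k_n (V_GS − V_th)² = (V_DD − V_GS)/R.
Let x = V_GS − 1.3. Then 13.3 x² + x − 9.2 = 0, giving x = 0.794 V (positive root), so V_GS = 2.09 V.
I_D = (V_DD − V_GS)/R = (10.5 − 2.09) / 59.2 = 0.142 mA.

V_GS = 2.09 V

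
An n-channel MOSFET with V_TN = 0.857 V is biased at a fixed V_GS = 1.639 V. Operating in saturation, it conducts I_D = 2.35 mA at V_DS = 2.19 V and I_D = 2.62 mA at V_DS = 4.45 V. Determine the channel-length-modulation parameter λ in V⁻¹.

λ = 0.0572 V⁻¹

With V_GS fixed, I_D ∝ (1 + λ V_DS) in saturation, so I_D2/I_D1 = (1 + λ V_DS2)/(1 + λ V_DS1).
2.62/2.35 = 1.115 = (1 + 4.45 λ)/(1 + 2.19 λ).
Solving: λ (I_D1 V_DS2 − I_D2 V_DS1) = I_D2 − I_D1, so λ = (2.62 − 2.35) / (2.35 × 4.45 − 2.62 × 2.19) = 0.27 / 4.72 = 0.0572 V⁻¹.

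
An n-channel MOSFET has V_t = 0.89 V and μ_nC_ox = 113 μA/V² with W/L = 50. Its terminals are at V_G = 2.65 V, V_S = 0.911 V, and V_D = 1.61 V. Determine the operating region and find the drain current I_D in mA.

V_GS = V_G − V_S = 2.65 − 0.911 = 1.74 V; V_DS = V_D − V_S = 1.61 − 0.911 = 0.699 V.
k_n = μ_nC_ox · (W/L) = 5.65 mA/V².
V_ov = V_GS − V_t = 1.74 − 0.89 = 0.849 V.
Since V_DS = 0.699 V < V_ov = 0.849 V, the device is in the triode region.
I_D = k_n [V_ov · V_DS − ½ V_DS²] = 5.65 × [0.849 × 0.699 − 0.5 × 0.699²] = 1.97 mA.

Triode; I_D = 1.97 mA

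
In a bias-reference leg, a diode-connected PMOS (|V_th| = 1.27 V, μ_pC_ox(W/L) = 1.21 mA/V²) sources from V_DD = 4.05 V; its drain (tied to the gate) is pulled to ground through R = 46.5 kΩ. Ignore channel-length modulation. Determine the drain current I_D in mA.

With gate tied to drain, V_SG = V_SD ≥ V_SG − |V_th|, so the device is in saturation.
KCL at the drain: ½ k_p (V_SG − |V_th|)² = (V_DD − V_SG)/R.
Let x = V_SG − 1.27. Then 28.1 x² + x − 2.78 = 0, giving x = 0.297 V (positive root), so V_SG = 1.57 V.
I_D = (V_DD − V_SG)/R = (4.05 − 1.57) / 46.5 = 0.0534 mA.

I_D = 0.0534 mA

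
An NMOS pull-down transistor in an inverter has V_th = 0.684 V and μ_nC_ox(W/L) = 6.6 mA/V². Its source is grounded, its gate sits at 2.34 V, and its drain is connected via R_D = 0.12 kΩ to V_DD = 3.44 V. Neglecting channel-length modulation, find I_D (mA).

V_GS = V_G = 2.34 V, so V_ov = 2.34 − 0.684 = 1.66 V.
Assume saturation: I_D = ½ k_n V_ov² = 0.5 × 6.6 × 1.66² = 9.05 mA, giving V_DS = V_DD − I_D R_D = 3.44 − 9.05 × 0.12 = 2.35 V.
V_DS = 2.35 V ≥ V_ov = 1.66 V, confirming saturation.

I_D = 9.05 mA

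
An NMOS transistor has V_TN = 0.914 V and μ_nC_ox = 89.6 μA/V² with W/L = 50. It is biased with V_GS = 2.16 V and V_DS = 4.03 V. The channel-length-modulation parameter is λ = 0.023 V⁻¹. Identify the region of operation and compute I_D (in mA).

k_n = μ_nC_ox · (W/L) = 4.48 mA/V².
V_ov = V_GS − V_TN = 2.16 − 0.914 = 1.25 V.
Since V_DS = 4.03 V ≥ V_ov = 1.25 V, the device is in saturation.
I_D = ½ k_n V_ov² (1 + λ V_DS) = 0.5 × 4.48 × 1.25² × (1 + 0.023 × 4.03) = 3.8 mA.

Saturation; I_D = 3.80 mA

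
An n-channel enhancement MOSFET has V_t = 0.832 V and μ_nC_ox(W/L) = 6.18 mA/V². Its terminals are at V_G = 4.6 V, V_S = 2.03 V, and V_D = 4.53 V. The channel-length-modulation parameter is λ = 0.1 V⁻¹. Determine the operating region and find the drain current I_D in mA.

V_GS = V_G − V_S = 4.6 − 2.03 = 2.57 V; V_DS = V_D − V_S = 4.53 − 2.03 = 2.5 V.
V_ov = V_GS − V_t = 2.57 − 0.832 = 1.74 V.
Since V_DS = 2.5 V ≥ V_ov = 1.74 V, the device is in saturation.
I_D = ½ k_n V_ov² (1 + λ V_DS) = 0.5 × 6.18 × 1.74² × (1 + 0.1 × 2.5) = 11.7 mA.

Saturation; I_D = 11.7 mA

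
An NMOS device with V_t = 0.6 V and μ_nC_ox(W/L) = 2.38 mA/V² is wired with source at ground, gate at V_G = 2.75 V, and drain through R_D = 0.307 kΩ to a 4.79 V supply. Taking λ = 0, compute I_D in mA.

V_GS = V_G = 2.75 V, so V_ov = 2.75 − 0.6 = 2.15 V.
Assume saturation: I_D = ½ k_n V_ov² = 0.5 × 2.38 × 2.15² = 5.5 mA, giving V_DS = V_DD − I_D R_D = 4.79 − 5.5 × 0.307 = 3.1 V.
V_DS = 3.1 V ≥ V_ov = 2.15 V, confirming saturation.

I_D = 5.50 mA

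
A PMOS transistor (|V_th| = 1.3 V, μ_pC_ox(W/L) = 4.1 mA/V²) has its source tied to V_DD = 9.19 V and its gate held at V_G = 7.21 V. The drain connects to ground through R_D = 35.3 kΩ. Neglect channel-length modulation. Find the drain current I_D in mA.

I_D = 0.258 mA

V_SG = V_DD − V_G = 9.19 − 7.21 = 1.98 V, so V_ov = 1.98 − 1.3 = 0.68 V.
Assume saturation: I_D = ½ k_p V_ov² = 0.5 × 4.1 × 0.68² = 0.948 mA, giving V_SD = V_DD − I_D R_D = 9.19 − 0.948 × 35.3 = -24.3 V.
But -24.3 V < V_ov = 0.68 V, so the device is actually in triode.
In triode I_D = k_p[V_ov V_SD − ½ V_SD²] and I_D = (V_DD − V_SD)/R_D. Equating: 72.4 V_SD² − 99.42 V_SD + 9.19 = 0, giving V_SD = 0.0997 V (the root below V_ov).
I_D = (9.19 − 0.0997) / 35.3 = 0.258 mA.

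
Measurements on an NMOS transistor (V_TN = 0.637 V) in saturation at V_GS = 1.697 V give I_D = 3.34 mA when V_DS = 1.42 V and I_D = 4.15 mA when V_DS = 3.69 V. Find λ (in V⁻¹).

λ = 0.126 V⁻¹

With V_GS fixed, I_D ∝ (1 + λ V_DS) in saturation, so I_D2/I_D1 = (1 + λ V_DS2)/(1 + λ V_DS1).
4.15/3.34 = 1.243 = (1 + 3.69 λ)/(1 + 1.42 λ).
Solving: λ (I_D1 V_DS2 − I_D2 V_DS1) = I_D2 − I_D1, so λ = (4.15 − 3.34) / (3.34 × 3.69 − 4.15 × 1.42) = 0.81 / 6.43 = 0.126 V⁻¹.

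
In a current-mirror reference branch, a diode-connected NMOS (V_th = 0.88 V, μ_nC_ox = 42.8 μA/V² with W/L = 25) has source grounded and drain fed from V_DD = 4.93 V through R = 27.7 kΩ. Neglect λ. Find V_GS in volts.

V_GS = 1.37 V

With gate tied to drain, V_GS = V_DS ≥ V_GS − V_th, so the device is in saturation.
k_n = μ_nC_ox · (W/L) = 1.07 mA/V².
KCL at the drain: ½ k_n (V_GS − V_th)² = (V_DD − V_GS)/R.
Let x = V_GS − 0.88. Then 14.8 x² + x − 4.05 = 0, giving x = 0.49 V (positive root), so V_GS = 1.37 V.
I_D = (V_DD − V_GS)/R = (4.93 − 1.37) / 27.7 = 0.129 mA.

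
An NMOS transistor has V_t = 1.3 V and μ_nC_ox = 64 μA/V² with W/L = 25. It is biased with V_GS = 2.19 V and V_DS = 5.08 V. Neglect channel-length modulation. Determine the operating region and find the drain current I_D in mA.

k_n = μ_nC_ox · (W/L) = 1.6 mA/V².
V_ov = V_GS − V_t = 2.19 − 1.3 = 0.89 V.
Since V_DS = 5.08 V ≥ V_ov = 0.89 V, the device is in saturation.
I_D = ½ k_n V_ov² = 0.5 × 1.6 × 0.89² = 0.634 mA.

Saturation; I_D = 0.634 mA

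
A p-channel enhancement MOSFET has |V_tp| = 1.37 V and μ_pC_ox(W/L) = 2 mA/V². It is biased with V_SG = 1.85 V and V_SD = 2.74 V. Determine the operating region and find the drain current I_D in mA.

V_ov = V_SG − |V_tp| = 1.85 − 1.37 = 0.48 V.
Since V_SD = 2.74 V ≥ V_ov = 0.48 V, the device is in saturation.
I_D = ½ k_p V_ov² = 0.5 × 2 × 0.48² = 0.23 mA.

Saturation; I_D = 0.230 mA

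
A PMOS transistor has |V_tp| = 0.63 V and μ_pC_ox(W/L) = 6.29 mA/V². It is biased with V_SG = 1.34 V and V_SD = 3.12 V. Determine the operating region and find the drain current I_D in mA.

Saturation; I_D = 1.59 mA

V_ov = V_SG − |V_tp| = 1.34 − 0.63 = 0.71 V.
Since V_SD = 3.12 V ≥ V_ov = 0.71 V, the device is in saturation.
I_D = ½ k_p V_ov² = 0.5 × 6.29 × 0.71² = 1.59 mA.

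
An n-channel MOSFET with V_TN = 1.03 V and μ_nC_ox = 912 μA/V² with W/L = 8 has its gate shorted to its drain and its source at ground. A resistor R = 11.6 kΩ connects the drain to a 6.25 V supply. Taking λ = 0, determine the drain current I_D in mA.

I_D = 0.421 mA

With gate tied to drain, V_GS = V_DS ≥ V_GS − V_TN, so the device is in saturation.
k_n = μ_nC_ox · (W/L) = 7.296 mA/V².
KCL at the drain: ½ k_n (V_GS − V_TN)² = (V_DD − V_GS)/R.
Let x = V_GS − 1.03. Then 42.3 x² + x − 5.22 = 0, giving x = 0.34 V (positive root), so V_GS = 1.37 V.
I_D = (V_DD − V_GS)/R = (6.25 − 1.37) / 11.6 = 0.421 mA.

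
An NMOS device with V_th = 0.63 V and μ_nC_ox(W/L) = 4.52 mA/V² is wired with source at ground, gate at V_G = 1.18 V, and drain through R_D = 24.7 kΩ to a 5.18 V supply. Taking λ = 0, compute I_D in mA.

V_GS = V_G = 1.18 V, so V_ov = 1.18 − 0.63 = 0.55 V.
Assume saturation: I_D = ½ k_n V_ov² = 0.5 × 4.52 × 0.55² = 0.684 mA, giving V_DS = V_DD − I_D R_D = 5.18 − 0.684 × 24.7 = -11.7 V.
But -11.7 V < V_ov = 0.55 V, so the device is actually in triode.
In triode I_D = k_n[V_ov V_DS − ½ V_DS²] and I_D = (V_DD − V_DS)/R_D. Equating: 55.8 V_DS² − 62.4 V_DS + 5.18 = 0, giving V_DS = 0.0903 V (the root below V_ov).
I_D = (5.18 − 0.0903) / 24.7 = 0.206 mA.

I_D = 0.206 mA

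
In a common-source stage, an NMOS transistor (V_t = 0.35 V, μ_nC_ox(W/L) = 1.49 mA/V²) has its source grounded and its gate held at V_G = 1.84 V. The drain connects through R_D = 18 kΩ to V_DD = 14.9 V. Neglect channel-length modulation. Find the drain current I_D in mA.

V_GS = V_G = 1.84 V, so V_ov = 1.84 − 0.35 = 1.49 V.
Assume saturation: I_D = ½ k_n V_ov² = 0.5 × 1.49 × 1.49² = 1.65 mA, giving V_DS = V_DD − I_D R_D = 14.9 − 1.65 × 18 = -14.9 V.
But -14.9 V < V_ov = 1.49 V, so the device is actually in triode.
In triode I_D = k_n[V_ov V_DS − ½ V_DS²] and I_D = (V_DD − V_DS)/R_D. Equating: 13.4 V_DS² − 40.96 V_DS + 14.9 = 0, giving V_DS = 0.422 V (the root below V_ov).
I_D = (14.9 − 0.422) / 18 = 0.804 mA.

I_D = 0.804 mA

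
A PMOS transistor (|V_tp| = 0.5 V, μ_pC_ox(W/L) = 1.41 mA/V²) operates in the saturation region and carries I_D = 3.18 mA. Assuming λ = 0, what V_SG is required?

V_SG = 2.62 V

In saturation I_D = ½ k_p (V_SG − |V_tp|)², so V_SG − |V_tp| = √(2 I_D / k_p) = √(2 × 3.18 / 1.41) = 2.12 V.
V_SG = 0.5 + 2.12 = 2.62 V.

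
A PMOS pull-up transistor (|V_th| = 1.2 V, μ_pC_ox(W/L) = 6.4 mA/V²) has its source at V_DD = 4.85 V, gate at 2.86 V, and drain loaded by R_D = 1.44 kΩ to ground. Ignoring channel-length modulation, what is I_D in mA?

I_D = 2.00 mA

V_SG = V_DD − V_G = 4.85 − 2.86 = 1.99 V, so V_ov = 1.99 − 1.2 = 0.79 V.
Assume saturation: I_D = ½ k_p V_ov² = 0.5 × 6.4 × 0.79² = 2 mA, giving V_SD = V_DD − I_D R_D = 4.85 − 2 × 1.44 = 1.97 V.
V_SD = 1.97 V ≥ V_ov = 0.79 V, confirming saturation.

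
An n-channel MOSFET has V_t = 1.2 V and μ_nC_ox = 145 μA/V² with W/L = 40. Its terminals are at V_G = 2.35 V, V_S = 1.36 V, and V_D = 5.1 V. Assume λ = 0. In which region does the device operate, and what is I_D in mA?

V_GS = V_G − V_S = 2.35 − 1.36 = 0.99 V; V_DS = V_D − V_S = 5.1 − 1.36 = 3.74 V.
V_GS = 0.99 V < V_t = 1.2 V, so the transistor is in cutoff.

Cutoff; I_D = 0 mA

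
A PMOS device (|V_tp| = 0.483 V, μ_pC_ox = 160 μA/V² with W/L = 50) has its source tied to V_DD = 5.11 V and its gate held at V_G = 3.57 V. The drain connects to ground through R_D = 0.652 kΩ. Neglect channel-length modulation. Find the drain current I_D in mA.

I_D = 4.47 mA

V_SG = V_DD − V_G = 5.11 − 3.57 = 1.54 V, so V_ov = 1.54 − 0.483 = 1.06 V.
k_p = μ_pC_ox · (W/L) = 8 mA/V².
Assume saturation: I_D = ½ k_p V_ov² = 0.5 × 8 × 1.06² = 4.47 mA, giving V_SD = V_DD − I_D R_D = 5.11 − 4.47 × 0.652 = 2.2 V.
V_SD = 2.2 V ≥ V_ov = 1.06 V, confirming saturation.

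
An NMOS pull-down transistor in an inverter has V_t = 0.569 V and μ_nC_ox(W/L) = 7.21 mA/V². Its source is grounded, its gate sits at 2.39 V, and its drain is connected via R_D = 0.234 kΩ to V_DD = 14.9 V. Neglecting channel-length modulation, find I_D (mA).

V_GS = V_G = 2.39 V, so V_ov = 2.39 − 0.569 = 1.82 V.
Assume saturation: I_D = ½ k_n V_ov² = 0.5 × 7.21 × 1.82² = 12 mA, giving V_DS = V_DD − I_D R_D = 14.9 − 12 × 0.234 = 12.1 V.
V_DS = 12.1 V ≥ V_ov = 1.82 V, confirming saturation.

I_D = 12.0 mA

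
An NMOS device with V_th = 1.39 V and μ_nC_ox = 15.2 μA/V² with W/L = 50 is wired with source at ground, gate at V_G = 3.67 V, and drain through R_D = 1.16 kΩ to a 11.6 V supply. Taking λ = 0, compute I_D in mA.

V_GS = V_G = 3.67 V, so V_ov = 3.67 − 1.39 = 2.28 V.
k_n = μ_nC_ox · (W/L) = 0.76 mA/V².
Assume saturation: I_D = ½ k_n V_ov² = 0.5 × 0.76 × 2.28² = 1.98 mA, giving V_DS = V_DD − I_D R_D = 11.6 − 1.98 × 1.16 = 9.31 V.
V_DS = 9.31 V ≥ V_ov = 2.28 V, confirming saturation.

I_D = 1.98 mA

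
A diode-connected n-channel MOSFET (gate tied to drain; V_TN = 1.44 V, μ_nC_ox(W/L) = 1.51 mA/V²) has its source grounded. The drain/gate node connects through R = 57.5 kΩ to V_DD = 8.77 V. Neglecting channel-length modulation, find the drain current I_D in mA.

With gate tied to drain, V_GS = V_DS ≥ V_GS − V_TN, so the device is in saturation.
KCL at the drain: ½ k_n (V_GS − V_TN)² = (V_DD − V_GS)/R.
Let x = V_GS − 1.44. Then 43.4 x² + x − 7.33 = 0, giving x = 0.4 V (positive root), so V_GS = 1.84 V.
I_D = (V_DD − V_GS)/R = (8.77 − 1.84) / 57.5 = 0.121 mA.

I_D = 0.121 mA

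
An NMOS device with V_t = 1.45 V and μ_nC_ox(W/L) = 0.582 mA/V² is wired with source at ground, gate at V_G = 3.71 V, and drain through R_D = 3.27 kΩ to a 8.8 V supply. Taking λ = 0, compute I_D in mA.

I_D = 1.49 mA

V_GS = V_G = 3.71 V, so V_ov = 3.71 − 1.45 = 2.26 V.
Assume saturation: I_D = ½ k_n V_ov² = 0.5 × 0.582 × 2.26² = 1.49 mA, giving V_DS = V_DD − I_D R_D = 8.8 − 1.49 × 3.27 = 3.94 V.
V_DS = 3.94 V ≥ V_ov = 2.26 V, confirming saturation.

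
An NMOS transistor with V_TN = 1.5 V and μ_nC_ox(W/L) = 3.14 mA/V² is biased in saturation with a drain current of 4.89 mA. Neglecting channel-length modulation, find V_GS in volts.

In saturation I_D = ½ k_n (V_GS − V_TN)², so V_GS − V_TN = √(2 I_D / k_n) = √(2 × 4.89 / 3.14) = 1.76 V.
V_GS = 1.5 + 1.76 = 3.26 V.

V_GS = 3.26 V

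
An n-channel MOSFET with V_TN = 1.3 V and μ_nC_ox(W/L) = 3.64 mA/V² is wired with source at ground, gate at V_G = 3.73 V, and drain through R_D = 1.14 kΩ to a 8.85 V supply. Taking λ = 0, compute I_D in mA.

I_D = 6.91 mA

V_GS = V_G = 3.73 V, so V_ov = 3.73 − 1.3 = 2.43 V.
Assume saturation: I_D = ½ k_n V_ov² = 0.5 × 3.64 × 2.43² = 10.7 mA, giving V_DS = V_DD − I_D R_D = 8.85 − 10.7 × 1.14 = -3.4 V.
But -3.4 V < V_ov = 2.43 V, so the device is actually in triode.
In triode I_D = k_n[V_ov V_DS − ½ V_DS²] and I_D = (V_DD − V_DS)/R_D. Equating: 2.07 V_DS² − 11.08 V_DS + 8.85 = 0, giving V_DS = 0.977 V (the root below V_ov).
I_D = (8.85 − 0.977) / 1.14 = 6.91 mA.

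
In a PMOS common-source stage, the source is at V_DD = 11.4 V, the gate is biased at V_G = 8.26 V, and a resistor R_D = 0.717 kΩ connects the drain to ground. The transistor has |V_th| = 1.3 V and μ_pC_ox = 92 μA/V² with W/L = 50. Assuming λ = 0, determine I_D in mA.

V_SG = V_DD − V_G = 11.4 − 8.26 = 3.14 V, so V_ov = 3.14 − 1.3 = 1.84 V.
k_p = μ_pC_ox · (W/L) = 4.6 mA/V².
Assume saturation: I_D = ½ k_p V_ov² = 0.5 × 4.6 × 1.84² = 7.79 mA, giving V_SD = V_DD − I_D R_D = 11.4 − 7.79 × 0.717 = 5.82 V.
V_SD = 5.82 V ≥ V_ov = 1.84 V, confirming saturation.

I_D = 7.79 mA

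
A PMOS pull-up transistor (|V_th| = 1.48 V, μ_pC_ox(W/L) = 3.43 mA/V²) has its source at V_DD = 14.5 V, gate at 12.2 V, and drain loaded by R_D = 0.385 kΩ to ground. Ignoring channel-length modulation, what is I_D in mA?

I_D = 1.15 mA

V_SG = V_DD − V_G = 14.5 − 12.2 = 2.3 V, so V_ov = 2.3 − 1.48 = 0.82 V.
Assume saturation: I_D = ½ k_p V_ov² = 0.5 × 3.43 × 0.82² = 1.15 mA, giving V_SD = V_DD − I_D R_D = 14.5 − 1.15 × 0.385 = 14.1 V.
V_SD = 14.1 V ≥ V_ov = 0.82 V, confirming saturation.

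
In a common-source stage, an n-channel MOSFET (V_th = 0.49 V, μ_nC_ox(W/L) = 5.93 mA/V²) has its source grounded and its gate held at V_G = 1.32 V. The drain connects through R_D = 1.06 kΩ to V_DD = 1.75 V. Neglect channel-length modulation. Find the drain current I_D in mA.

V_GS = V_G = 1.32 V, so V_ov = 1.32 − 0.49 = 0.83 V.
Assume saturation: I_D = ½ k_n V_ov² = 0.5 × 5.93 × 0.83² = 2.04 mA, giving V_DS = V_DD − I_D R_D = 1.75 − 2.04 × 1.06 = -0.415 V.
But -0.415 V < V_ov = 0.83 V, so the device is actually in triode.
In triode I_D = k_n[V_ov V_DS − ½ V_DS²] and I_D = (V_DD − V_DS)/R_D. Equating: 3.14 V_DS² − 6.217 V_DS + 1.75 = 0, giving V_DS = 0.34 V (the root below V_ov).
I_D = (1.75 − 0.34) / 1.06 = 1.33 mA.

I_D = 1.33 mA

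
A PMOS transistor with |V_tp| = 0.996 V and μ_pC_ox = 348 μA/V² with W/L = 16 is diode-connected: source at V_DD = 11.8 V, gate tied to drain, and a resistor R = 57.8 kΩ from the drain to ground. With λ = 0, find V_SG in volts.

With gate tied to drain, V_SG = V_SD ≥ V_SG − |V_tp|, so the device is in saturation.
k_p = μ_pC_ox · (W/L) = 5.568 mA/V².
KCL at the drain: ½ k_p (V_SG − |V_tp|)² = (V_DD − V_SG)/R.
Let x = V_SG − 0.996. Then 161 x² + x − 10.8 = 0, giving x = 0.256 V (positive root), so V_SG = 1.25 V.
I_D = (V_DD − V_SG)/R = (11.8 − 1.25) / 57.8 = 0.182 mA.

V_SG = 1.25 V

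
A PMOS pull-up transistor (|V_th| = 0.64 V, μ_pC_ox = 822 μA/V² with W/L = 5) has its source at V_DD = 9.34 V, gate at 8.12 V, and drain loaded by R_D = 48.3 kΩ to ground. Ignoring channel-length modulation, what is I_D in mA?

V_SG = V_DD − V_G = 9.34 − 8.12 = 1.22 V, so V_ov = 1.22 − 0.64 = 0.58 V.
k_p = μ_pC_ox · (W/L) = 4.11 mA/V².
Assume saturation: I_D = ½ k_p V_ov² = 0.5 × 4.11 × 0.58² = 0.691 mA, giving V_SD = V_DD − I_D R_D = 9.34 − 0.691 × 48.3 = -24 V.
But -24 V < V_ov = 0.58 V, so the device is actually in triode.
In triode I_D = k_p[V_ov V_SD − ½ V_SD²] and I_D = (V_DD − V_SD)/R_D. Equating: 99.3 V_SD² − 116.1 V_SD + 9.34 = 0, giving V_SD = 0.0869 V (the root below V_ov).
I_D = (9.34 − 0.0869) / 48.3 = 0.192 mA.

I_D = 0.192 mA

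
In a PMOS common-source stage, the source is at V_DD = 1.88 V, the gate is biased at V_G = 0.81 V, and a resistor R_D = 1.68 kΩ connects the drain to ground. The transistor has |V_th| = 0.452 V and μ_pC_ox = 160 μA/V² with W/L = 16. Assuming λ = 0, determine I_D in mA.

I_D = 0.489 mA

V_SG = V_DD − V_G = 1.88 − 0.81 = 1.07 V, so V_ov = 1.07 − 0.452 = 0.618 V.
k_p = μ_pC_ox · (W/L) = 2.56 mA/V².
Assume saturation: I_D = ½ k_p V_ov² = 0.5 × 2.56 × 0.618² = 0.489 mA, giving V_SD = V_DD − I_D R_D = 1.88 − 0.489 × 1.68 = 1.06 V.
V_SD = 1.06 V ≥ V_ov = 0.618 V, confirming saturation.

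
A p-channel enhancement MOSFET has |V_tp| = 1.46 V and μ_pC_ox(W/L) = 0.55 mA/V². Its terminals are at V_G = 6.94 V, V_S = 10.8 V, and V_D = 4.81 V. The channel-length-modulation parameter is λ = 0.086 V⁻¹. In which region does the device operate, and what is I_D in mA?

Saturation; I_D = 2.40 mA

V_SG = V_S − V_G = 10.8 − 6.94 = 3.86 V; V_SD = V_S − V_D = 10.8 − 4.81 = 5.99 V.
V_ov = V_SG − |V_tp| = 3.86 − 1.46 = 2.4 V.
Since V_SD = 5.99 V ≥ V_ov = 2.4 V, the device is in saturation.
I_D = ½ k_p V_ov² (1 + λ V_SD) = 0.5 × 0.55 × 2.4² × (1 + 0.086 × 5.99) = 2.4 mA.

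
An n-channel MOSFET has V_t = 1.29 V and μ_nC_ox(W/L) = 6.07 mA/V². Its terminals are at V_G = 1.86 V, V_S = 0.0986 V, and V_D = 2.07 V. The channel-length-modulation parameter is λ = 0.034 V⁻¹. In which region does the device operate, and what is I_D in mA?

V_GS = V_G − V_S = 1.86 − 0.0986 = 1.76 V; V_DS = V_D − V_S = 2.07 − 0.0986 = 1.97 V.
V_ov = V_GS − V_t = 1.76 − 1.29 = 0.471 V.
Since V_DS = 1.97 V ≥ V_ov = 0.471 V, the device is in saturation.
I_D = ½ k_n V_ov² (1 + λ V_DS) = 0.5 × 6.07 × 0.471² × (1 + 0.034 × 1.97) = 0.72 mA.

Saturation; I_D = 0.720 mA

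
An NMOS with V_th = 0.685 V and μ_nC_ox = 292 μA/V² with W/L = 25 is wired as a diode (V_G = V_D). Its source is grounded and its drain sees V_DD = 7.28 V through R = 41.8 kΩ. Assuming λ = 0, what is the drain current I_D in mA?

I_D = 0.153 mA

With gate tied to drain, V_GS = V_DS ≥ V_GS − V_th, so the device is in saturation.
k_n = μ_nC_ox · (W/L) = 7.3 mA/V².
KCL at the drain: ½ k_n (V_GS − V_th)² = (V_DD − V_GS)/R.
Let x = V_GS − 0.685. Then 153 x² + x − 6.595 = 0, giving x = 0.205 V (positive root), so V_GS = 0.89 V.
I_D = (V_DD − V_GS)/R = (7.28 − 0.89) / 41.8 = 0.153 mA.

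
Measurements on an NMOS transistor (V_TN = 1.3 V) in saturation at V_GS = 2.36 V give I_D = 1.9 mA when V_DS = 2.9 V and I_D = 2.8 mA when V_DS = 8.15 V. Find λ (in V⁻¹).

λ = 0.122 V⁻¹

With V_GS fixed, I_D ∝ (1 + λ V_DS) in saturation, so I_D2/I_D1 = (1 + λ V_DS2)/(1 + λ V_DS1).
2.8/1.9 = 1.474 = (1 + 8.15 λ)/(1 + 2.9 λ).
Solving: λ (I_D1 V_DS2 − I_D2 V_DS1) = I_D2 − I_D1, so λ = (2.8 − 1.9) / (1.9 × 8.15 − 2.8 × 2.9) = 0.9 / 7.37 = 0.122 V⁻¹.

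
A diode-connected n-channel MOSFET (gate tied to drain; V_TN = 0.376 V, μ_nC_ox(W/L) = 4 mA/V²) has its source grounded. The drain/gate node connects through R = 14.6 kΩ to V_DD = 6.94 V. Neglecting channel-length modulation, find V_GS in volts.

V_GS = 0.833 V

With gate tied to drain, V_GS = V_DS ≥ V_GS − V_TN, so the device is in saturation.
KCL at the drain: ½ k_n (V_GS − V_TN)² = (V_DD − V_GS)/R.
Let x = V_GS − 0.376. Then 29.2 x² + x − 6.564 = 0, giving x = 0.457 V (positive root), so V_GS = 0.833 V.
I_D = (V_DD − V_GS)/R = (6.94 − 0.833) / 14.6 = 0.418 mA.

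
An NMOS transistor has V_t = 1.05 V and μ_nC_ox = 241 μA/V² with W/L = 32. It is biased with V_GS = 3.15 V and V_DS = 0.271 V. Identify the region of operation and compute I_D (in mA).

Triode; I_D = 4.11 mA

k_n = μ_nC_ox · (W/L) = 7.712 mA/V².
V_ov = V_GS − V_t = 3.15 − 1.05 = 2.1 V.
Since V_DS = 0.271 V < V_ov = 2.1 V, the device is in the triode region.
I_D = k_n [V_ov · V_DS − ½ V_DS²] = 7.712 × [2.1 × 0.271 − 0.5 × 0.271²] = 4.11 mA.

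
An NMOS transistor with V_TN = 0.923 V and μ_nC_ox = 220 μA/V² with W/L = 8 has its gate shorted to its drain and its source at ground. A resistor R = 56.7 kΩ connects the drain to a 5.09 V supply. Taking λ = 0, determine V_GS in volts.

With gate tied to drain, V_GS = V_DS ≥ V_GS − V_TN, so the device is in saturation.
k_n = μ_nC_ox · (W/L) = 1.76 mA/V².
KCL at the drain: ½ k_n (V_GS − V_TN)² = (V_DD − V_GS)/R.
Let x = V_GS − 0.923. Then 49.9 x² + x − 4.167 = 0, giving x = 0.279 V (positive root), so V_GS = 1.2 V.
I_D = (V_DD − V_GS)/R = (5.09 − 1.2) / 56.7 = 0.0686 mA.

V_GS = 1.20 V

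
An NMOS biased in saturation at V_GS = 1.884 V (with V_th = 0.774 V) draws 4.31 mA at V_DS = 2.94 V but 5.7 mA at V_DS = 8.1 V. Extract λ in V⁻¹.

λ = 0.0766 V⁻¹

With V_GS fixed, I_D ∝ (1 + λ V_DS) in saturation, so I_D2/I_D1 = (1 + λ V_DS2)/(1 + λ V_DS1).
5.7/4.31 = 1.323 = (1 + 8.1 λ)/(1 + 2.94 λ).
Solving: λ (I_D1 V_DS2 − I_D2 V_DS1) = I_D2 − I_D1, so λ = (5.7 − 4.31) / (4.31 × 8.1 − 5.7 × 2.94) = 1.39 / 18.2 = 0.0766 V⁻¹.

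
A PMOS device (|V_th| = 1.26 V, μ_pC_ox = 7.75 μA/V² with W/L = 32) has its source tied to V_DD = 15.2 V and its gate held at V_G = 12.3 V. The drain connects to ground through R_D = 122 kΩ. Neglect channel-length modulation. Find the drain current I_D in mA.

V_SG = V_DD − V_G = 15.2 − 12.3 = 2.9 V, so V_ov = 2.9 − 1.26 = 1.64 V.
k_p = μ_pC_ox · (W/L) = 0.248 mA/V².
Assume saturation: I_D = ½ k_p V_ov² = 0.5 × 0.248 × 1.64² = 0.334 mA, giving V_SD = V_DD − I_D R_D = 15.2 − 0.334 × 122 = -25.5 V.
But -25.5 V < V_ov = 1.64 V, so the device is actually in triode.
In triode I_D = k_p[V_ov V_SD − ½ V_SD²] and I_D = (V_DD − V_SD)/R_D. Equating: 15.1 V_SD² − 50.62 V_SD + 15.2 = 0, giving V_SD = 0.334 V (the root below V_ov).
I_D = (15.2 − 0.334) / 122 = 0.122 mA.

I_D = 0.122 mA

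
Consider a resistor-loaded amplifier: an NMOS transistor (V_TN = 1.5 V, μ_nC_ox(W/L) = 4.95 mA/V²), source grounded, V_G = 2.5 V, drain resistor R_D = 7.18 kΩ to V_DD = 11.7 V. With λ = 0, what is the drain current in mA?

V_GS = V_G = 2.5 V, so V_ov = 2.5 − 1.5 = 1 V.
Assume saturation: I_D = ½ k_n V_ov² = 0.5 × 4.95 × 1² = 2.48 mA, giving V_DS = V_DD − I_D R_D = 11.7 − 2.48 × 7.18 = -6.07 V.
But -6.07 V < V_ov = 1 V, so the device is actually in triode.
In triode I_D = k_n[V_ov V_DS − ½ V_DS²] and I_D = (V_DD − V_DS)/R_D. Equating: 17.8 V_DS² − 36.54 V_DS + 11.7 = 0, giving V_DS = 0.397 V (the root below V_ov).
I_D = (11.7 − 0.397) / 7.18 = 1.57 mA.

I_D = 1.57 mA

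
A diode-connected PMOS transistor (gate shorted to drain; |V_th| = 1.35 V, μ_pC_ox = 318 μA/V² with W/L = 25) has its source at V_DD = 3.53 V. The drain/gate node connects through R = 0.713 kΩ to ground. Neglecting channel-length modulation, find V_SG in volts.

V_SG = 2.07 V

With gate tied to drain, V_SG = V_SD ≥ V_SG − |V_th|, so the device is in saturation.
k_p = μ_pC_ox · (W/L) = 7.95 mA/V².
KCL at the drain: ½ k_p (V_SG − |V_th|)² = (V_DD − V_SG)/R.
Let x = V_SG − 1.35. Then 2.83 x² + x − 2.18 = 0, giving x = 0.718 V (positive root), so V_SG = 2.07 V.
I_D = (V_DD − V_SG)/R = (3.53 − 2.07) / 0.713 = 2.05 mA.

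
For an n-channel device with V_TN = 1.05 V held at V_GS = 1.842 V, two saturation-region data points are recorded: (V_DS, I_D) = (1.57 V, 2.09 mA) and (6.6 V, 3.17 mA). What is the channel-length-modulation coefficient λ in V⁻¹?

λ = 0.122 V⁻¹

With V_GS fixed, I_D ∝ (1 + λ V_DS) in saturation, so I_D2/I_D1 = (1 + λ V_DS2)/(1 + λ V_DS1).
3.17/2.09 = 1.517 = (1 + 6.6 λ)/(1 + 1.57 λ).
Solving: λ (I_D1 V_DS2 − I_D2 V_DS1) = I_D2 − I_D1, so λ = (3.17 − 2.09) / (2.09 × 6.6 − 3.17 × 1.57) = 1.08 / 8.82 = 0.122 V⁻¹.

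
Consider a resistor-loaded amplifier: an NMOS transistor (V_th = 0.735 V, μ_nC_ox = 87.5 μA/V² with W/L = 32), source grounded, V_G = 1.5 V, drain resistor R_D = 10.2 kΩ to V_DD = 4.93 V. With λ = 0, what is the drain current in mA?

I_D = 0.458 mA

V_GS = V_G = 1.5 V, so V_ov = 1.5 − 0.735 = 0.765 V.
k_n = μ_nC_ox · (W/L) = 2.8 mA/V².
Assume saturation: I_D = ½ k_n V_ov² = 0.5 × 2.8 × 0.765² = 0.819 mA, giving V_DS = V_DD − I_D R_D = 4.93 − 0.819 × 10.2 = -3.43 V.
But -3.43 V < V_ov = 0.765 V, so the device is actually in triode.
In triode I_D = k_n[V_ov V_DS − ½ V_DS²] and I_D = (V_DD − V_DS)/R_D. Equating: 14.3 V_DS² − 22.85 V_DS + 4.93 = 0, giving V_DS = 0.257 V (the root below V_ov).
I_D = (4.93 − 0.257) / 10.2 = 0.458 mA.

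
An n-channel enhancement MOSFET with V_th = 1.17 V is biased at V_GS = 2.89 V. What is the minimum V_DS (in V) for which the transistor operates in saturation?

The boundary between triode and saturation is V_DS = V_GS − V_th = V_ov.
V_ov = 2.89 − 1.17 = 1.72 V.

V_DS,sat = 1.72 V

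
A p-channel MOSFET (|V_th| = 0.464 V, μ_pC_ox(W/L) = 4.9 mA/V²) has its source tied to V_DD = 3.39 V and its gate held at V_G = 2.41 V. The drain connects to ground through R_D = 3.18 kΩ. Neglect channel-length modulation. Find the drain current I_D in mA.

I_D = 0.652 mA

V_SG = V_DD − V_G = 3.39 − 2.41 = 0.98 V, so V_ov = 0.98 − 0.464 = 0.516 V.
Assume saturation: I_D = ½ k_p V_ov² = 0.5 × 4.9 × 0.516² = 0.652 mA, giving V_SD = V_DD − I_D R_D = 3.39 − 0.652 × 3.18 = 1.32 V.
V_SD = 1.32 V ≥ V_ov = 0.516 V, confirming saturation.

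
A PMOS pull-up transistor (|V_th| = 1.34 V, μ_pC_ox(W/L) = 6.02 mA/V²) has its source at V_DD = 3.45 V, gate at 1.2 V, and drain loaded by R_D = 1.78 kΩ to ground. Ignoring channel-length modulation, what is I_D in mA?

V_SG = V_DD − V_G = 3.45 − 1.2 = 2.25 V, so V_ov = 2.25 − 1.34 = 0.91 V.
Assume saturation: I_D = ½ k_p V_ov² = 0.5 × 6.02 × 0.91² = 2.49 mA, giving V_SD = V_DD − I_D R_D = 3.45 − 2.49 × 1.78 = -0.987 V.
But -0.987 V < V_ov = 0.91 V, so the device is actually in triode.
In triode I_D = k_p[V_ov V_SD − ½ V_SD²] and I_D = (V_DD − V_SD)/R_D. Equating: 5.36 V_SD² − 10.75 V_SD + 3.45 = 0, giving V_SD = 0.401 V (the root below V_ov).
I_D = (3.45 − 0.401) / 1.78 = 1.71 mA.

I_D = 1.71 mA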